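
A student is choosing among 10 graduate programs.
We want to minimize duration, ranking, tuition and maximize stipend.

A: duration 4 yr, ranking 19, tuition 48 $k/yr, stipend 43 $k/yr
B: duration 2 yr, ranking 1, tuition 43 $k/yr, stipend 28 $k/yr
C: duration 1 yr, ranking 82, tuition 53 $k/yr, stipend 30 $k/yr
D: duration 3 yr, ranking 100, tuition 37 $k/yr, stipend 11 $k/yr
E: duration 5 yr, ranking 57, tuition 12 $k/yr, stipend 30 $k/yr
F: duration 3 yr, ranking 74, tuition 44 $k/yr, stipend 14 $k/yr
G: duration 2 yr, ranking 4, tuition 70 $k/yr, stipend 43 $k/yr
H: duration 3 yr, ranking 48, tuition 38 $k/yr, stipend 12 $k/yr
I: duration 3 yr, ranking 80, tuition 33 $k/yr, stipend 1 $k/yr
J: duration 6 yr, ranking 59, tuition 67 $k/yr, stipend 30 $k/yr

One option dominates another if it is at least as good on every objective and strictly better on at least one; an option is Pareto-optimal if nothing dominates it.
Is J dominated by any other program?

A vs J: duration 4≤6, ranking 19≤59, tuition 48≤67, stipend 43≥30 — A is at least as good on every objective and strictly better on at least one, so A dominates J.

Yes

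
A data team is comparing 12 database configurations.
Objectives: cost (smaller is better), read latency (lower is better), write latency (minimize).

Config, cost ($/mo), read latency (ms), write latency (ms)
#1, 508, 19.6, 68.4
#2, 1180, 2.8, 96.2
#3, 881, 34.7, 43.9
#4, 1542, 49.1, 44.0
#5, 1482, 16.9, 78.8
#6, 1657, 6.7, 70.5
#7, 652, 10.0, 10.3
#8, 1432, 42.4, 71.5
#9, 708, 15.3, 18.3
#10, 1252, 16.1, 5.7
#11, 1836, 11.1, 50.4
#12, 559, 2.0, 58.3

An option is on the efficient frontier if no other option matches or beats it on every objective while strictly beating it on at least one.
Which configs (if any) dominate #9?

#7

#7: cost 652≤708, read latency 10.0≤15.3, write latency 10.3≤18.3 — dominates #9.
Others (#1, #2, #3, #4, #5, #6, #8, #10, #11, #12) are each worse than #9 on at least one objective.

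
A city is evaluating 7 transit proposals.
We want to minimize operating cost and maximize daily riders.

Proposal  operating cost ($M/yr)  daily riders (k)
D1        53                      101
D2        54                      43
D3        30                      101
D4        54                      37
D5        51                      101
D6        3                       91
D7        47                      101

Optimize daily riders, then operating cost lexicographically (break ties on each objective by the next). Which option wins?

D3

First maximize daily riders: best is 101, kept {D1, D3, D5, D7}.
Then minimize operating cost: best is 30, kept {D3}.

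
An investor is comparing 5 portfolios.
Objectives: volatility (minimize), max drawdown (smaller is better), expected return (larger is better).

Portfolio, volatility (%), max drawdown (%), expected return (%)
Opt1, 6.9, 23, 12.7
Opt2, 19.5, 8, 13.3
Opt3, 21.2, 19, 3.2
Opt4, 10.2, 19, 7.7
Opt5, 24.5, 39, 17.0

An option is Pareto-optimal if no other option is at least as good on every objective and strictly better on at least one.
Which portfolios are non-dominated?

Opt1: not dominated (best volatility).
Opt2: not dominated (best max drawdown).
Opt3: dominated by Opt2 (volatility 19.5≤21.2, max drawdown 8≤19, expected return 13.3≥3.2).
Opt4: not dominated.
Opt5: not dominated (best expected return).

Opt1, Opt2, Opt4, Opt5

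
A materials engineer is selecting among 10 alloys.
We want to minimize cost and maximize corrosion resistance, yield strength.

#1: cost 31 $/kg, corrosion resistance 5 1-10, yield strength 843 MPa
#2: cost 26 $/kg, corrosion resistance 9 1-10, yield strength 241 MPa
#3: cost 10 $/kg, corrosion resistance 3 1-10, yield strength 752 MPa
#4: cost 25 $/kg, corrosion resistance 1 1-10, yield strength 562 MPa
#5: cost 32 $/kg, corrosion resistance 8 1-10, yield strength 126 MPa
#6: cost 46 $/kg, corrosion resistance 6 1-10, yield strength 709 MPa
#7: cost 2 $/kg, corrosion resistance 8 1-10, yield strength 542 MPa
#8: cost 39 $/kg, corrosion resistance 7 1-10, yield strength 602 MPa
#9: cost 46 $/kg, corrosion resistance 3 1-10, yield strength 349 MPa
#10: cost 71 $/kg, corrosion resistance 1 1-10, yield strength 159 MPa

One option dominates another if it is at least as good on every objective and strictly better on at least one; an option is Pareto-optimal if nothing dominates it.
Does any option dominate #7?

No

#1: worse on cost (31 vs 2).
#2: worse on cost (26 vs 2).
#3: worse on cost (10 vs 2).
#4: worse on cost (25 vs 2).
#5: worse on cost (32 vs 2).
#6: worse on cost (46 vs 2).
#8: worse on cost (39 vs 2).
#9: worse on cost (46 vs 2).
#10: worse on cost (71 vs 2).
No option is at least as good as #7 on every objective and strictly better on one.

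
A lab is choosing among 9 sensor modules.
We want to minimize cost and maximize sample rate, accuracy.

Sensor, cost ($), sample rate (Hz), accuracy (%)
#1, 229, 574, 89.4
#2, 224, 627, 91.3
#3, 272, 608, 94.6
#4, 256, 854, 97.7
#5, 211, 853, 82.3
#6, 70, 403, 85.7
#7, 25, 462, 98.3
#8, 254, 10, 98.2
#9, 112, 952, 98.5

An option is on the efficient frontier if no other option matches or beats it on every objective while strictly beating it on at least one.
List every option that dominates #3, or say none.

#4: cost 256≤272, sample rate 854≥608, accuracy 97.7≥94.6 — dominates #3.
#9: cost 112≤272, sample rate 952≥608, accuracy 98.5≥94.6 — dominates #3.
Others (#1, #2, #5, #6, #7, #8) are each worse than #3 on at least one objective.

#4, #9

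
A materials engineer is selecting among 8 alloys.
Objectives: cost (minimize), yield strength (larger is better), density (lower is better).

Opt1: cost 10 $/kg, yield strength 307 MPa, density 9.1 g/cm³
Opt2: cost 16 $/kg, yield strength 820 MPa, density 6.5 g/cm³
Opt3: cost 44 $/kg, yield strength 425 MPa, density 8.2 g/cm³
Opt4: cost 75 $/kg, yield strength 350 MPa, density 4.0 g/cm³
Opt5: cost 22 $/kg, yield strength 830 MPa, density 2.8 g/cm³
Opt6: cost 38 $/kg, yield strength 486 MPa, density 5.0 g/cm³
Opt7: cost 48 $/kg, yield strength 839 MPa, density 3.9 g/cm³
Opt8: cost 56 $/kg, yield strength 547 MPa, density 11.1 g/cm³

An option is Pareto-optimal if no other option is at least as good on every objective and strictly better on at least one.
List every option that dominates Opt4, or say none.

Opt5, Opt7

Opt5: cost 22≤75, yield strength 830≥350, density 2.8≤4.0 — dominates Opt4.
Opt7: cost 48≤75, yield strength 839≥350, density 3.9≤4.0 — dominates Opt4.
Others (Opt1, Opt2, Opt3, Opt6, Opt8) are each worse than Opt4 on at least one objective.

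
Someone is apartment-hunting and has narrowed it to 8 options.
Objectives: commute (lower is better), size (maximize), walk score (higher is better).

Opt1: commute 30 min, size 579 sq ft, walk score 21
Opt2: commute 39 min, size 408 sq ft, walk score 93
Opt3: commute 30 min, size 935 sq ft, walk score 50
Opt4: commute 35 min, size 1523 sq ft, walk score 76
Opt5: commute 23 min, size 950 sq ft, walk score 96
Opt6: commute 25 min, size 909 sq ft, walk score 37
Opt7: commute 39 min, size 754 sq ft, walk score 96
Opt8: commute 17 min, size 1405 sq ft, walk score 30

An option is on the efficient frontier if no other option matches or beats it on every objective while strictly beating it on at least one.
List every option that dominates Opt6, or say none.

Opt5

Opt5: commute 23≤25, size 950≥909, walk score 96≥37 — dominates Opt6.
Others (Opt1, Opt2, Opt3, Opt4, Opt7, Opt8) are each worse than Opt6 on at least one objective.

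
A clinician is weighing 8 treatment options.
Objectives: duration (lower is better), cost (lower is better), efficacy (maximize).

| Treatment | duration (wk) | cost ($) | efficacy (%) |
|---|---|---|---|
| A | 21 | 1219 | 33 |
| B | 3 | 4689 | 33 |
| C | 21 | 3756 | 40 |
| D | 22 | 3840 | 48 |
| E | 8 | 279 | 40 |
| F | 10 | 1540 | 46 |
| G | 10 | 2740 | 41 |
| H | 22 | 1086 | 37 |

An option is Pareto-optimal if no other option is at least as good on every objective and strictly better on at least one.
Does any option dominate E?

A: worse on duration (21 vs 8).
B: worse on cost (4689 vs 279).
C: worse on duration (21 vs 8).
D: worse on duration (22 vs 8).
F: worse on duration (10 vs 8).
G: worse on duration (10 vs 8).
H: worse on duration (22 vs 8).
No option is at least as good as E on every objective and strictly better on one.

No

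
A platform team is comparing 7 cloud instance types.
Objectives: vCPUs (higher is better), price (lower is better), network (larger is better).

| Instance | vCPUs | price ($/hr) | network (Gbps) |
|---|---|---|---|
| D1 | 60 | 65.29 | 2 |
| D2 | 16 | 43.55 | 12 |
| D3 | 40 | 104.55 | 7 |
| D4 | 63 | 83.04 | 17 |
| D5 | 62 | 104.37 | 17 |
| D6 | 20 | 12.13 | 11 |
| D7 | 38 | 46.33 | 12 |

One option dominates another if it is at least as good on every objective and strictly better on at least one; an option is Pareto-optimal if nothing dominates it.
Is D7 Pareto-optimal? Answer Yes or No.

D1: worse on price (65.29 vs 46.33).
D2: worse on vCPUs (16 vs 38).
D3: worse on price (104.55 vs 46.33).
D4: worse on price (83.04 vs 46.33).
D5: worse on price (104.37 vs 46.33).
D6: worse on vCPUs (20 vs 38).
No option is at least as good as D7 on every objective and strictly better on one.

Yes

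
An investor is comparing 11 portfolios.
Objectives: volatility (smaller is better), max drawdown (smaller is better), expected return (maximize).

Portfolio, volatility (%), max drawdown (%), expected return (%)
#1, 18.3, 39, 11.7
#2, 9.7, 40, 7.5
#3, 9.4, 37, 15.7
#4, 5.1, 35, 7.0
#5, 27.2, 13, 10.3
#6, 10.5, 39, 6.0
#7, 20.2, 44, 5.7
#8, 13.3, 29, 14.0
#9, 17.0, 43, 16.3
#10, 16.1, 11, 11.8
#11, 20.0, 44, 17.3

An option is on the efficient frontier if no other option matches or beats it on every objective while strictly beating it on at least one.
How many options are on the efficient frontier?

6

#1: dominated by #3 (volatility 9.4≤18.3, max drawdown 37≤39, expected return 15.7≥11.7).
#2: dominated by #3 (volatility 9.4≤9.7, max drawdown 37≤40, expected return 15.7≥7.5).
#3: not dominated.
#4: not dominated (best volatility).
#5: dominated by #10 (volatility 16.1≤27.2, max drawdown 11≤13, expected return 11.8≥10.3).
#6: dominated by #3 (volatility 9.4≤10.5, max drawdown 37≤39, expected return 15.7≥6.0).
#7: dominated by #1 (volatility 18.3≤20.2, max drawdown 39≤44, expected return 11.7≥5.7).
#8: not dominated.
#9: not dominated.
#10: not dominated (best max drawdown).
#11: not dominated (best expected return).
Pareto-optimal: #3, #4, #8, #9, #10, #11 → 6.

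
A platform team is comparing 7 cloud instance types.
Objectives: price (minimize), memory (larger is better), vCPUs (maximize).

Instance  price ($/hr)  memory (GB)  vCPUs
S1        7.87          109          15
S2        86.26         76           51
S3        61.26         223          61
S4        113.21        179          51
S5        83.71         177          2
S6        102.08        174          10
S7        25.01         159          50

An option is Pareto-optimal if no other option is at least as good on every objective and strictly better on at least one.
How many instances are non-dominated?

S1: not dominated (best price).
S2: dominated by S3 (price 61.26≤86.26, memory 223≥76, vCPUs 61≥51).
S3: not dominated (best memory).
S4: dominated by S3 (price 61.26≤113.21, memory 223≥179, vCPUs 61≥51).
S5: dominated by S3 (price 61.26≤83.71, memory 223≥177, vCPUs 61≥2).
S6: dominated by S3 (price 61.26≤102.08, memory 223≥174, vCPUs 61≥10).
S7: not dominated.
Pareto-optimal: S1, S3, S7 → 3.

3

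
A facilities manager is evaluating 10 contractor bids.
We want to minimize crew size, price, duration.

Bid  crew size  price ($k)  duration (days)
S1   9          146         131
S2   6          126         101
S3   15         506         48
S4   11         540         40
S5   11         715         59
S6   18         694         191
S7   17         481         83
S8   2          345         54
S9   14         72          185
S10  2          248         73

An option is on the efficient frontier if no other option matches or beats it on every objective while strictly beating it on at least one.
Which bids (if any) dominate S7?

S8, S10

S8: crew size 2≤17, price 345≤481, duration 54≤83 — dominates S7.
S10: crew size 2≤17, price 248≤481, duration 73≤83 — dominates S7.
Others (S1, S2, S3, S4, S5, S6, S9) are each worse than S7 on at least one objective.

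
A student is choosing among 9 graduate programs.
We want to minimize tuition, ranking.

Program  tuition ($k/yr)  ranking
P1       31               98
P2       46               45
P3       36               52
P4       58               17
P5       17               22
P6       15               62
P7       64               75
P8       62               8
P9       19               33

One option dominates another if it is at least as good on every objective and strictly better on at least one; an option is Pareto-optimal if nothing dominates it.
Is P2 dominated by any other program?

Yes

P5 vs P2: tuition 17≤46, ranking 22≤45 — P5 is at least as good on every objective and strictly better on at least one, so P5 dominates P2.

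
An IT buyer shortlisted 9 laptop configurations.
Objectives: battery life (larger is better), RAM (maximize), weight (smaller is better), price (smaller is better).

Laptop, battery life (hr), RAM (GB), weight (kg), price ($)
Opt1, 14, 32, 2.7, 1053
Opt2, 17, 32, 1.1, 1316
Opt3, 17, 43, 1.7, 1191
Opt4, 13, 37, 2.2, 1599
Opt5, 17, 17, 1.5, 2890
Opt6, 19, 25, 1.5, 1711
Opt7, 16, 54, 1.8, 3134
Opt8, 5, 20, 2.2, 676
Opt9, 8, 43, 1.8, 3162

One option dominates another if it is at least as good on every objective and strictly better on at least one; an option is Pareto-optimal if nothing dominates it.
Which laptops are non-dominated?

Opt1: not dominated.
Opt2: not dominated (best weight).
Opt3: not dominated.
Opt4: dominated by Opt3 (battery life 17≥13, RAM 43≥37, weight 1.7≤2.2, price 1191≤1599).
Opt5: dominated by Opt2 (battery life 17≥17, RAM 32≥17, weight 1.1≤1.5, price 1316≤2890).
Opt6: not dominated (best battery life).
Opt7: not dominated (best RAM).
Opt8: not dominated (best price).
Opt9: dominated by Opt3 (battery life 17≥8, RAM 43≥43, weight 1.7≤1.8, price 1191≤3162).

Opt1, Opt2, Opt3, Opt6, Opt7, Opt8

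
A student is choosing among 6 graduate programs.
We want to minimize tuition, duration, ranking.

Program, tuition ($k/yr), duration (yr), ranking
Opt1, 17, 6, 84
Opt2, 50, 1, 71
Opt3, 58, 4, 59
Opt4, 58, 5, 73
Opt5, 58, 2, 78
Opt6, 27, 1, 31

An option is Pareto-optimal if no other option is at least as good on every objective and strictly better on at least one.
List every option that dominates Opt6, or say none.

none

Opt1: worse on duration (6 vs 1).
Opt2: worse on tuition (50 vs 27).
Opt3: worse on tuition (58 vs 27).
Opt4: worse on tuition (58 vs 27).
Opt5: worse on tuition (58 vs 27).
No option dominates Opt6.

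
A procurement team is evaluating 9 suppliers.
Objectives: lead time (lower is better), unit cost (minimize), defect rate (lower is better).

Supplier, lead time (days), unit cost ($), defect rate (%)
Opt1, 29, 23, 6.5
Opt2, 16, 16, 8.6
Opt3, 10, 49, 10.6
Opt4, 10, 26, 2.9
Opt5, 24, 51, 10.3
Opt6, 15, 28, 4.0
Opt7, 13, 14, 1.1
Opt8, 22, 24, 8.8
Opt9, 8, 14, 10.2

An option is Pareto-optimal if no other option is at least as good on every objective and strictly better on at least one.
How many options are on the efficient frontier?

3

Opt1: dominated by Opt7 (lead time 13≤29, unit cost 14≤23, defect rate 1.1≤6.5).
Opt2: dominated by Opt7 (lead time 13≤16, unit cost 14≤16, defect rate 1.1≤8.6).
Opt3: dominated by Opt4 (lead time 10≤10, unit cost 26≤49, defect rate 2.9≤10.6).
Opt4: not dominated.
Opt5: dominated by Opt2 (lead time 16≤24, unit cost 16≤51, defect rate 8.6≤10.3).
Opt6: dominated by Opt4 (lead time 10≤15, unit cost 26≤28, defect rate 2.9≤4.0).
Opt7: not dominated (best defect rate).
Opt8: dominated by Opt2 (lead time 16≤22, unit cost 16≤24, defect rate 8.6≤8.8).
Opt9: not dominated (best lead time).
Pareto-optimal: Opt4, Opt7, Opt9 → 3.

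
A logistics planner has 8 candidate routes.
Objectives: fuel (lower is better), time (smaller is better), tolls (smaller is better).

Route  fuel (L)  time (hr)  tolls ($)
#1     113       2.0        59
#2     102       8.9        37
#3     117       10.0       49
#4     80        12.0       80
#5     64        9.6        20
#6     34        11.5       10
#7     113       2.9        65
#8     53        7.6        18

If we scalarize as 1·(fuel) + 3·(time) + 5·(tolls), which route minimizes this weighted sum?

#6

#1: 1·113 + 3·2.0 + 5·59 = 414.0
#2: 1·102 + 3·8.9 + 5·37 = 313.7
#3: 1·117 + 3·10.0 + 5·49 = 392.0
#4: 1·80 + 3·12.0 + 5·80 = 516.0
#5: 1·64 + 3·9.6 + 5·20 = 192.8
#6: 1·34 + 3·11.5 + 5·10 = 118.5
#7: 1·113 + 3·2.9 + 5·65 = 446.7
#8: 1·53 + 3·7.6 + 5·18 = 165.8
Lowest: #6 at 118.5.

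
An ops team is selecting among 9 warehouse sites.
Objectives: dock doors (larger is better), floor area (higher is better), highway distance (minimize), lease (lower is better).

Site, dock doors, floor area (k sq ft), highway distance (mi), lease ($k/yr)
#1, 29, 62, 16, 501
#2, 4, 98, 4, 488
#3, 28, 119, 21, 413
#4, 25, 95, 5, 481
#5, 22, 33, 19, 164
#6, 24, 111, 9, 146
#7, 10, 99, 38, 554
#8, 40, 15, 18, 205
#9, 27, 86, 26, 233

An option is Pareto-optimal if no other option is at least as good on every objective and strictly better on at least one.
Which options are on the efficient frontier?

#1: not dominated.
#2: not dominated (best highway distance).
#3: not dominated (best floor area).
#4: not dominated.
#5: dominated by #6 (dock doors 24≥22, floor area 111≥33, highway distance 9≤19, lease 146≤164).
#6: not dominated (best lease).
#7: dominated by #3 (dock doors 28≥10, floor area 119≥99, highway distance 21≤38, lease 413≤554).
#8: not dominated (best dock doors).
#9: not dominated.

#1, #2, #3, #4, #6, #8, #9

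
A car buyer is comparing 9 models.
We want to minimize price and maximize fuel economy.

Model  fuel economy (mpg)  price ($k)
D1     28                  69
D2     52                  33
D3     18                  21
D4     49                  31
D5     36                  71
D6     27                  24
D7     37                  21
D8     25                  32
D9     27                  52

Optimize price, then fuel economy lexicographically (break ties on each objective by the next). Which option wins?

First minimize price: best is 21, kept {D3, D7}.
Then maximize fuel economy: best is 37, kept {D7}.

D7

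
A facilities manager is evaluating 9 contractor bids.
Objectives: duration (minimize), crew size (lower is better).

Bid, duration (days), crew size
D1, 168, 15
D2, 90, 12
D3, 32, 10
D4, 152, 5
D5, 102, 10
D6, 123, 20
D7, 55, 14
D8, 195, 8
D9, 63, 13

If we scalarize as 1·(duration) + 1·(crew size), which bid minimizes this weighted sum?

D1: 1·168 + 1·15 = 183
D2: 1·90 + 1·12 = 102
D3: 1·32 + 1·10 = 42
D4: 1·152 + 1·5 = 157
D5: 1·102 + 1·10 = 112
D6: 1·123 + 1·20 = 143
D7: 1·55 + 1·14 = 69
D8: 1·195 + 1·8 = 203
D9: 1·63 + 1·13 = 76
Lowest: D3 at 42.

D3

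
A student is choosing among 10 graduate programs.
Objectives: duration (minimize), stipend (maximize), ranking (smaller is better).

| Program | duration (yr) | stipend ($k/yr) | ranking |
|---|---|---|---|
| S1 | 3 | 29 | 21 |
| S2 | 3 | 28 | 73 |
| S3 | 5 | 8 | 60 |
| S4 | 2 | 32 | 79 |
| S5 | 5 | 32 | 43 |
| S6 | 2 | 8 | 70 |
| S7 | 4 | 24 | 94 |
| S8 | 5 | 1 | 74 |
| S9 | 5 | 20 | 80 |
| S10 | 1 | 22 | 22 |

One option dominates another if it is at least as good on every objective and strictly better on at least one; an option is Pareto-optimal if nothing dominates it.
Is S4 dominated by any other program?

S1: worse on duration (3 vs 2).
S2: worse on duration (3 vs 2).
S3: worse on duration (5 vs 2).
S5: worse on duration (5 vs 2).
S6: worse on stipend (8 vs 32).
S7: worse on duration (4 vs 2).
S8: worse on duration (5 vs 2).
S9: worse on duration (5 vs 2).
S10: worse on stipend (22 vs 32).
No option is at least as good as S4 on every objective and strictly better on one.

No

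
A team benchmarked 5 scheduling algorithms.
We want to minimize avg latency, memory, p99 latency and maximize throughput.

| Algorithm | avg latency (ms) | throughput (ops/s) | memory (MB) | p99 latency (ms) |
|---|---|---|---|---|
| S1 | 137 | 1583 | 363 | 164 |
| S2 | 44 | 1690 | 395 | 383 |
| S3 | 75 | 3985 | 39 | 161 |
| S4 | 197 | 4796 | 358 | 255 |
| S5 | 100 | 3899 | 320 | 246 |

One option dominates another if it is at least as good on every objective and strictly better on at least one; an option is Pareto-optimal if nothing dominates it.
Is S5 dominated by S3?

S3 vs S5: avg latency 75≤100, throughput 3985≥3899, memory 39≤320, p99 latency 161≤246 — S3 is at least as good on every objective with at least one strict improvement.

Yes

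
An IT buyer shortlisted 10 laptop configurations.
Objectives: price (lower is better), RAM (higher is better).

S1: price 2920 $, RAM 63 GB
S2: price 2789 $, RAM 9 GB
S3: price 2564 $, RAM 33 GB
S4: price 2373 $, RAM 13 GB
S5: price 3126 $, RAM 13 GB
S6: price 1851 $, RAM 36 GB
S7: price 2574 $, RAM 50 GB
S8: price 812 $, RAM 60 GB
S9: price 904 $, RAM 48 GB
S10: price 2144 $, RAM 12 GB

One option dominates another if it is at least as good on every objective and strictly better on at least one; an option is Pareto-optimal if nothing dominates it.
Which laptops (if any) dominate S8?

none

S1: worse on price (2920 vs 812).
S2: worse on price (2789 vs 812).
S3: worse on price (2564 vs 812).
S4: worse on price (2373 vs 812).
S5: worse on price (3126 vs 812).
S6: worse on price (1851 vs 812).
S7: worse on price (2574 vs 812).
S9: worse on price (904 vs 812).
S10: worse on price (2144 vs 812).
No option dominates S8.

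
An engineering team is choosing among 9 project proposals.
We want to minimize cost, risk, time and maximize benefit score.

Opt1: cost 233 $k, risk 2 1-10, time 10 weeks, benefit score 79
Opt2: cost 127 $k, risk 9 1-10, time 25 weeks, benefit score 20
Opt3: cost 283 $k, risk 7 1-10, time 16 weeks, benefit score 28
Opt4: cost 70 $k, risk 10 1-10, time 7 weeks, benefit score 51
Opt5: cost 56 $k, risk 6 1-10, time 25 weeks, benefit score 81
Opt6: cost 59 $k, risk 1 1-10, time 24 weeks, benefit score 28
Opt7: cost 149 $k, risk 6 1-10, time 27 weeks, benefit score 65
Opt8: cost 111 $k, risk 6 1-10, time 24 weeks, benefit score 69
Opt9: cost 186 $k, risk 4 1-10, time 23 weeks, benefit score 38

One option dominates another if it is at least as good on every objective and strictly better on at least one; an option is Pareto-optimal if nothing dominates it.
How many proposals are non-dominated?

Opt1: not dominated.
Opt2: dominated by Opt5 (cost 56≤127, risk 6≤9, time 25≤25, benefit score 81≥20).
Opt3: dominated by Opt1 (cost 233≤283, risk 2≤7, time 10≤16, benefit score 79≥28).
Opt4: not dominated (best time).
Opt5: not dominated (best cost).
Opt6: not dominated (best risk).
Opt7: dominated by Opt5 (cost 56≤149, risk 6≤6, time 25≤27, benefit score 81≥65).
Opt8: not dominated.
Opt9: not dominated.
Pareto-optimal: Opt1, Opt4, Opt5, Opt6, Opt8, Opt9 → 6.

6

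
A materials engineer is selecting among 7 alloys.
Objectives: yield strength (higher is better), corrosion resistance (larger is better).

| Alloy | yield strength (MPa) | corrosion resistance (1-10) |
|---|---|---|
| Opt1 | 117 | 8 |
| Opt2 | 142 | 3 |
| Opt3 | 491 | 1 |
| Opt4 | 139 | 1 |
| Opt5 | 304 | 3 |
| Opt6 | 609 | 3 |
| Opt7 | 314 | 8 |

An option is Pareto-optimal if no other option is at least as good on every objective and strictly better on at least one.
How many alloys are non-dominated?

2

Opt1: dominated by Opt7 (yield strength 314≥117, corrosion resistance 8≥8).
Opt2: dominated by Opt5 (yield strength 304≥142, corrosion resistance 3≥3).
Opt3: dominated by Opt6 (yield strength 609≥491, corrosion resistance 3≥1).
Opt4: dominated by Opt2 (yield strength 142≥139, corrosion resistance 3≥1).
Opt5: dominated by Opt6 (yield strength 609≥304, corrosion resistance 3≥3).
Opt6: not dominated (best yield strength).
Opt7: not dominated.
Pareto-optimal: Opt6, Opt7 → 2.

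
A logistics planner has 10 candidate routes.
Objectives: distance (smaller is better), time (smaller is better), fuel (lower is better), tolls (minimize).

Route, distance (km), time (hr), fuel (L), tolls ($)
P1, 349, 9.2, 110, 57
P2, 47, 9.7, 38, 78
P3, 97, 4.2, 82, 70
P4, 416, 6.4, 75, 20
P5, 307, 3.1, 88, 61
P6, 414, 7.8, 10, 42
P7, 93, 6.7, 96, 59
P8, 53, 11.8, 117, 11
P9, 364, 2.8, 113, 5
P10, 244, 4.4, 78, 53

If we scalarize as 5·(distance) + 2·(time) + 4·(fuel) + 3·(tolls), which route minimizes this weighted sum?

P1: 5·349 + 2·9.2 + 4·110 + 3·57 = 2374.4
P2: 5·47 + 2·9.7 + 4·38 + 3·78 = 640.4
P3: 5·97 + 2·4.2 + 4·82 + 3·70 = 1031.4
P4: 5·416 + 2·6.4 + 4·75 + 3·20 = 2452.8
P5: 5·307 + 2·3.1 + 4·88 + 3·61 = 2076.2
P6: 5·414 + 2·7.8 + 4·10 + 3·42 = 2251.6
P7: 5·93 + 2·6.7 + 4·96 + 3·59 = 1039.4
P8: 5·53 + 2·11.8 + 4·117 + 3·11 = 789.6
P9: 5·364 + 2·2.8 + 4·113 + 3·5 = 2292.6
P10: 5·244 + 2·4.4 + 4·78 + 3·53 = 1699.8
Lowest: P2 at 640.4.

P2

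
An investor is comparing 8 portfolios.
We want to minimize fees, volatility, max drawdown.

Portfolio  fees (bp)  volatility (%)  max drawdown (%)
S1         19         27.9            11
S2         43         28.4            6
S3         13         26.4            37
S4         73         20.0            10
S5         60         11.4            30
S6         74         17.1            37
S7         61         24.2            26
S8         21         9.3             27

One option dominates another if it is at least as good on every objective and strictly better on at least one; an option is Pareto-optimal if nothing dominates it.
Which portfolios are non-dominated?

S1: not dominated.
S2: not dominated (best max drawdown).
S3: not dominated (best fees).
S4: not dominated.
S5: dominated by S8 (fees 21≤60, volatility 9.3≤11.4, max drawdown 27≤30).
S6: dominated by S5 (fees 60≤74, volatility 11.4≤17.1, max drawdown 30≤37).
S7: not dominated.
S8: not dominated (best volatility).

S1, S2, S3, S4, S7, S8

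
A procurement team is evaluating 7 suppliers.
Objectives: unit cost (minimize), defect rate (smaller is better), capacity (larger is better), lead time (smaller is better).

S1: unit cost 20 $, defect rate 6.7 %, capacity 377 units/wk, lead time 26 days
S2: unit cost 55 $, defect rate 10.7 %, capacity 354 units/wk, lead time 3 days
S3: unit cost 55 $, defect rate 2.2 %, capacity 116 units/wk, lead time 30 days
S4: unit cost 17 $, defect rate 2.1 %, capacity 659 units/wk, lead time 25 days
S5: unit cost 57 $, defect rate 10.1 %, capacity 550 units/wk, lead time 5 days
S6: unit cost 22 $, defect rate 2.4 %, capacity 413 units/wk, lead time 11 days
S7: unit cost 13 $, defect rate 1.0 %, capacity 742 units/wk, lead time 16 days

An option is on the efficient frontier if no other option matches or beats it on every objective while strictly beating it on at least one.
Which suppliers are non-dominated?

S2, S5, S6, S7

S1: dominated by S4 (unit cost 17≤20, defect rate 2.1≤6.7, capacity 659≥377, lead time 25≤26).
S2: not dominated (best lead time).
S3: dominated by S4 (unit cost 17≤55, defect rate 2.1≤2.2, capacity 659≥116, lead time 25≤30).
S4: dominated by S7 (unit cost 13≤17, defect rate 1.0≤2.1, capacity 742≥659, lead time 16≤25).
S5: not dominated.
S6: not dominated.
S7: not dominated (best unit cost).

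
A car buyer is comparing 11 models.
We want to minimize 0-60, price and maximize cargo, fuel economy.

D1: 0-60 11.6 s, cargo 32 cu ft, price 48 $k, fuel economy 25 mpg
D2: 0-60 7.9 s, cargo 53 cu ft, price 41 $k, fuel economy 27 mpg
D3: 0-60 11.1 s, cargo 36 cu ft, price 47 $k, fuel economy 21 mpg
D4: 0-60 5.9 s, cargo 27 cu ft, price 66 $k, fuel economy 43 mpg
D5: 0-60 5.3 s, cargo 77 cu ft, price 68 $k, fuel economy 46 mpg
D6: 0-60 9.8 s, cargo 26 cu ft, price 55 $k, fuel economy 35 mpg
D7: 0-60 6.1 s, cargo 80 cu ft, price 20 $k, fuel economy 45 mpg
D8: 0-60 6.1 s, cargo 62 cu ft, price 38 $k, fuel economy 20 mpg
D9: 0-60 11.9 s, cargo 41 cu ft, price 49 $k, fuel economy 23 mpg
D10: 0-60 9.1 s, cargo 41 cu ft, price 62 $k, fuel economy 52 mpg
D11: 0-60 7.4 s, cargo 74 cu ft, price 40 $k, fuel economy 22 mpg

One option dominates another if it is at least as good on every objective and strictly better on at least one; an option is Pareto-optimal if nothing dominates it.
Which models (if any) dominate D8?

D7: 0-60 6.1≤6.1, cargo 80≥62, price 20≤38, fuel economy 45≥20 — dominates D8.
Others (D1, D2, D3, D4, D5, D6, D9, D10, D11) are each worse than D8 on at least one objective.

D7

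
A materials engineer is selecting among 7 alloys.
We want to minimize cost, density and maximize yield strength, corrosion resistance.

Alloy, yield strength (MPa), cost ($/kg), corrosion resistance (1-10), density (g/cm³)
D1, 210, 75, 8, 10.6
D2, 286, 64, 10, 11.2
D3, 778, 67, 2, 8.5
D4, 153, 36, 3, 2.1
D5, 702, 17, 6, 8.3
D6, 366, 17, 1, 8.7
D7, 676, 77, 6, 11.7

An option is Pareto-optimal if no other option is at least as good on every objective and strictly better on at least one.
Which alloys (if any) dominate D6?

D5

D5: yield strength 702≥366, cost 17≤17, corrosion resistance 6≥1, density 8.3≤8.7 — dominates D6.
Others (D1, D2, D3, D4, D7) are each worse than D6 on at least one objective.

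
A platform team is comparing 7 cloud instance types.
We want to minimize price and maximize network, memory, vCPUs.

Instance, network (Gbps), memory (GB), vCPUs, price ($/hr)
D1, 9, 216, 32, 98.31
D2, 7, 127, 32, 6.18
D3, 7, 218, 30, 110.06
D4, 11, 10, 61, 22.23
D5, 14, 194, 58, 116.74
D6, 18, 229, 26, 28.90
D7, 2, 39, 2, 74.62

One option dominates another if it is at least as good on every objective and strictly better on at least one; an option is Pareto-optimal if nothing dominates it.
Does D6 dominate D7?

D6 vs D7: network 18≥2, memory 229≥39, vCPUs 26≥2, price 28.90≤74.62 — D6 is at least as good on every objective with at least one strict improvement.

Yes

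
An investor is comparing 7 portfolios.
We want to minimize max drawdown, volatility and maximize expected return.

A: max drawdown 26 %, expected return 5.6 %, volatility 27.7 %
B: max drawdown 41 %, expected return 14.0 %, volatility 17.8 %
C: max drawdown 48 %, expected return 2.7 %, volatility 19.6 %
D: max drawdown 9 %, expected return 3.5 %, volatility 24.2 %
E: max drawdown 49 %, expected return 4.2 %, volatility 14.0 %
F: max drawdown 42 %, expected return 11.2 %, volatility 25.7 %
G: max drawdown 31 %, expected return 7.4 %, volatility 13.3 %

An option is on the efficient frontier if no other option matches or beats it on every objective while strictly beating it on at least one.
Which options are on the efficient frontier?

A, B, D, G

A: not dominated.
B: not dominated (best expected return).
C: dominated by B (max drawdown 41≤48, expected return 14.0≥2.7, volatility 17.8≤19.6).
D: not dominated (best max drawdown).
E: dominated by G (max drawdown 31≤49, expected return 7.4≥4.2, volatility 13.3≤14.0).
F: dominated by B (max drawdown 41≤42, expected return 14.0≥11.2, volatility 17.8≤25.7).
G: not dominated (best volatility).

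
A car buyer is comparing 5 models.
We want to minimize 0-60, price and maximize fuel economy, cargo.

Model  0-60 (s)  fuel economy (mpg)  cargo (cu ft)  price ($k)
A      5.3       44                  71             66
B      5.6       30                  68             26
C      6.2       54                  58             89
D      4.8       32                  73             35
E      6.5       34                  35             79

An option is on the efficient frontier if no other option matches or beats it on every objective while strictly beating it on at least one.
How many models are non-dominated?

4

A: not dominated.
B: not dominated (best price).
C: not dominated (best fuel economy).
D: not dominated (best 0-60).
E: dominated by A (0-60 5.3≤6.5, fuel economy 44≥34, cargo 71≥35, price 66≤79).
Pareto-optimal: A, B, C, D → 4.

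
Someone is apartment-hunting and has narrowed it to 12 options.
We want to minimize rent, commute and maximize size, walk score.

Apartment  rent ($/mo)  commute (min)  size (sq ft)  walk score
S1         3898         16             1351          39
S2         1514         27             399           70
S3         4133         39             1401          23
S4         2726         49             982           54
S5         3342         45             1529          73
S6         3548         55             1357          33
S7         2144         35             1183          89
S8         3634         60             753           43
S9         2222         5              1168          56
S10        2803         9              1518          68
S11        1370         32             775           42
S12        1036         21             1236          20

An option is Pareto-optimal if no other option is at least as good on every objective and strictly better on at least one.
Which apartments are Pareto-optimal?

S1: dominated by S10 (rent 2803≤3898, commute 9≤16, size 1518≥1351, walk score 68≥39).
S2: not dominated.
S3: dominated by S10 (rent 2803≤4133, commute 9≤39, size 1518≥1401, walk score 68≥23).
S4: dominated by S7 (rent 2144≤2726, commute 35≤49, size 1183≥982, walk score 89≥54).
S5: not dominated (best size).
S6: dominated by S5 (rent 3342≤3548, commute 45≤55, size 1529≥1357, walk score 73≥33).
S7: not dominated (best walk score).
S8: dominated by S4 (rent 2726≤3634, commute 49≤60, size 982≥753, walk score 54≥43).
S9: not dominated (best commute).
S10: not dominated.
S11: not dominated.
S12: not dominated (best rent).

S2, S5, S7, S9, S10, S11, S12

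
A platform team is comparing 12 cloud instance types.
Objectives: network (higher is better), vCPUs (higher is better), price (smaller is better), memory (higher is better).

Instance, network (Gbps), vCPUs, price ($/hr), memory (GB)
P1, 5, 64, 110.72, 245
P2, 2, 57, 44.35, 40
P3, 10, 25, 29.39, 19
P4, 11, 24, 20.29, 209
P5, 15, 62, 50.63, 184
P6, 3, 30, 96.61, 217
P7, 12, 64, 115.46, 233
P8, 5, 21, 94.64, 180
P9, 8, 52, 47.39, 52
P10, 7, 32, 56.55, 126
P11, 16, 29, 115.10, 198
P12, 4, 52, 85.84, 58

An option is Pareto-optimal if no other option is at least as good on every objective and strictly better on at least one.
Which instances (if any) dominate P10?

P5

P5: network 15≥7, vCPUs 62≥32, price 50.63≤56.55, memory 184≥126 — dominates P10.
Others (P1, P2, P3, P4, P6, P7, P8, P9, P11, P12) are each worse than P10 on at least one objective.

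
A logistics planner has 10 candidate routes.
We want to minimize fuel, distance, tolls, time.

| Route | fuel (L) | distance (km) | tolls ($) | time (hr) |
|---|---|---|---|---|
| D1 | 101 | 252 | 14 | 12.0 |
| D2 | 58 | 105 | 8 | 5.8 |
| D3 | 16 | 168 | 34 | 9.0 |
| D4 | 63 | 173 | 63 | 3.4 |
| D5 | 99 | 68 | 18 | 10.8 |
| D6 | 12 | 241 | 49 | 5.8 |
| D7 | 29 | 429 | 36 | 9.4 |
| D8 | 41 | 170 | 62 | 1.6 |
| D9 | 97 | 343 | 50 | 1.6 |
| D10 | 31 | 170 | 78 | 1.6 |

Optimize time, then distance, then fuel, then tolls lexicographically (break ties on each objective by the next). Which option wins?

First minimize time: best is 1.6, kept {D8, D9, D10}.
Then minimize distance: best is 170, kept {D8, D10}.
Then minimize fuel: best is 31, kept {D10}.

D10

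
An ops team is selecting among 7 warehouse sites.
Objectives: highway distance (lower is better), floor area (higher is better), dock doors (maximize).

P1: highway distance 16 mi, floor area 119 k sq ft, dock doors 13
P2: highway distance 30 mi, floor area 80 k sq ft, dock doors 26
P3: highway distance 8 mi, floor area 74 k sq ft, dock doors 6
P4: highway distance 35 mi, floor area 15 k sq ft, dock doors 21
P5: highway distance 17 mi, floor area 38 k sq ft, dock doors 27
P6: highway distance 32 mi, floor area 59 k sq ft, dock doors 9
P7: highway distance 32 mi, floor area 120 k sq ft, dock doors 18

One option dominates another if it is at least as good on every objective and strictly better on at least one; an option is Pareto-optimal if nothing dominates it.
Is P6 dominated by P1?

Yes

P1 vs P6: highway distance 16≤32, floor area 119≥59, dock doors 13≥9 — P1 is at least as good on every objective with at least one strict improvement.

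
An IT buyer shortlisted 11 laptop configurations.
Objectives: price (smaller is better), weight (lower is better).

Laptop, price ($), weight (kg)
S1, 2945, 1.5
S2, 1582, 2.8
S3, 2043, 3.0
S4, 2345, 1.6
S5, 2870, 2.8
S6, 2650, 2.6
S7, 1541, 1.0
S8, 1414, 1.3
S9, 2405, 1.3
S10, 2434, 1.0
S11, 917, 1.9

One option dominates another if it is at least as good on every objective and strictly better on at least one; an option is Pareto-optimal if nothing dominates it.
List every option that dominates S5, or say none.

S2, S4, S6, S7, S8, S9, S10, S11

S2: price 1582≤2870, weight 2.8≤2.8 — dominates S5.
S4: price 2345≤2870, weight 1.6≤2.8 — dominates S5.
S6: price 2650≤2870, weight 2.6≤2.8 — dominates S5.
S7: price 1541≤2870, weight 1.0≤2.8 — dominates S5.
S8: price 1414≤2870, weight 1.3≤2.8 — dominates S5.
S9: price 2405≤2870, weight 1.3≤2.8 — dominates S5.
S10: price 2434≤2870, weight 1.0≤2.8 — dominates S5.
S11: price 917≤2870, weight 1.9≤2.8 — dominates S5.
Others (S1, S3) are each worse than S5 on at least one objective.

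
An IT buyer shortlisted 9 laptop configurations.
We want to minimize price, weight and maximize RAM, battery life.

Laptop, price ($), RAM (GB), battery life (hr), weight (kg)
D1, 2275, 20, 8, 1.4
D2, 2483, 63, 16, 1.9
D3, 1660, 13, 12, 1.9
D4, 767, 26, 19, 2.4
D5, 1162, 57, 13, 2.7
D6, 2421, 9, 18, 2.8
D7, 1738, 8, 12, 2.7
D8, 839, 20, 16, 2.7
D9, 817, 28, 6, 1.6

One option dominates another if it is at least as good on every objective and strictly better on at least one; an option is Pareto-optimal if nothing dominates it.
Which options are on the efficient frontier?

D1: not dominated (best weight).
D2: not dominated (best RAM).
D3: not dominated.
D4: not dominated (best price).
D5: not dominated.
D6: dominated by D4 (price 767≤2421, RAM 26≥9, battery life 19≥18, weight 2.4≤2.8).
D7: dominated by D3 (price 1660≤1738, RAM 13≥8, battery life 12≥12, weight 1.9≤2.7).
D8: dominated by D4 (price 767≤839, RAM 26≥20, battery life 19≥16, weight 2.4≤2.7).
D9: not dominated.

D1, D2, D3, D4, D5, D9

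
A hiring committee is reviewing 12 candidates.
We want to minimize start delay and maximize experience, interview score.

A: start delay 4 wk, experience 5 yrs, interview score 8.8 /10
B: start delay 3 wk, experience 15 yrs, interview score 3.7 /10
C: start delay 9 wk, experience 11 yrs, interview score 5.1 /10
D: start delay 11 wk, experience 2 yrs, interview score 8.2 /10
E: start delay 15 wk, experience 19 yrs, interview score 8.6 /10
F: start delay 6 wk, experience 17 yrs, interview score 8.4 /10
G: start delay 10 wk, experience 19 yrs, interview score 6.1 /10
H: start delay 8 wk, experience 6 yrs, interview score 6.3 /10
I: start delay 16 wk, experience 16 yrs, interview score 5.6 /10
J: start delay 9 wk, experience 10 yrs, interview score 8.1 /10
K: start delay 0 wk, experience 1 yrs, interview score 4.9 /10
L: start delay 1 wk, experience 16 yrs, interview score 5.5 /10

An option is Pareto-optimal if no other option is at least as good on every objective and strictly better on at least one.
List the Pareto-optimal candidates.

A: not dominated (best interview score).
B: dominated by L (start delay 1≤3, experience 16≥15, interview score 5.5≥3.7).
C: dominated by F (start delay 6≤9, experience 17≥11, interview score 8.4≥5.1).
D: dominated by A (start delay 4≤11, experience 5≥2, interview score 8.8≥8.2).
E: not dominated.
F: not dominated.
G: not dominated.
H: dominated by F (start delay 6≤8, experience 17≥6, interview score 8.4≥6.3).
I: dominated by E (start delay 15≤16, experience 19≥16, interview score 8.6≥5.6).
J: dominated by F (start delay 6≤9, experience 17≥10, interview score 8.4≥8.1).
K: not dominated (best start delay).
L: not dominated.

A, E, F, G, K, L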